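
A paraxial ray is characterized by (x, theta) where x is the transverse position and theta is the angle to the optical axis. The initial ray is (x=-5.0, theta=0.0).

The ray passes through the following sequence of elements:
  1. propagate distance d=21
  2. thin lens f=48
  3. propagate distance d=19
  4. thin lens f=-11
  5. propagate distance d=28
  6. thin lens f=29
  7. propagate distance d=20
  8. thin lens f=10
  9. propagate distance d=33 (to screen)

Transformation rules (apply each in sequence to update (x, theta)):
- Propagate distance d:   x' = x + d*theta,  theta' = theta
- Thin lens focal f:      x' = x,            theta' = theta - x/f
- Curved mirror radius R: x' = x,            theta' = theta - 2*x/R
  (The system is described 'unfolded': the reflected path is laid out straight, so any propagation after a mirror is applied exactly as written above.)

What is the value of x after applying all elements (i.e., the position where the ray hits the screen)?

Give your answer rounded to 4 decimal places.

Answer: 16.6474

Derivation:
Initial: x=-5.0000 theta=0.0000
After 1 (propagate distance d=21): x=-5.0000 theta=0.0000
After 2 (thin lens f=48): x=-5.0000 theta=5/48 (≈0.1042)
After 3 (propagate distance d=19): x=-145/48 (≈-3.0208) theta=5/48 (≈0.1042)
After 4 (thin lens f=-11): x=-145/48 (≈-3.0208) theta=-15/88 (≈-0.1705)
After 5 (propagate distance d=28): x=-4115/528 (≈-7.7936) theta=-15/88 (≈-0.1705)
After 6 (thin lens f=29): x=-4115/528 (≈-7.7936) theta=1505/15312 (≈0.0983)
After 7 (propagate distance d=20): x=-29745/5104 (≈-5.8278) theta=1505/15312 (≈0.0983)
After 8 (thin lens f=10): x=-29745/5104 (≈-5.8278) theta=20857/30624 (≈0.6811)
After 9 (propagate distance d=33 (to screen)): x=169937/10208 (≈16.6474) theta=20857/30624 (≈0.6811)
Rounded to 4 decimal places: x = 16.6474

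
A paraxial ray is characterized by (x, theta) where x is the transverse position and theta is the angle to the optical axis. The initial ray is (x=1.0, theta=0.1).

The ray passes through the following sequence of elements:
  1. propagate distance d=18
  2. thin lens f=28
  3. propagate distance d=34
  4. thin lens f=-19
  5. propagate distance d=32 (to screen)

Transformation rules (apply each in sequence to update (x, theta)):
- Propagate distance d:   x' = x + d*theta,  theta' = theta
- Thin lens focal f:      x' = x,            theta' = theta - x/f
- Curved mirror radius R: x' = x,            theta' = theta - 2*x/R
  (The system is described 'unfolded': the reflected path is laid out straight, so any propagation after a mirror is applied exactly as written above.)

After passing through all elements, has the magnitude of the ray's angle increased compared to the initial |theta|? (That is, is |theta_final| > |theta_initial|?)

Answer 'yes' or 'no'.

Answer: yes

Derivation:
Initial: x=1.0000 theta=0.1000
After 1 (propagate distance d=18): x=2.8000 theta=0.1000
After 2 (thin lens f=28): x=2.8000 theta=0.0000
After 3 (propagate distance d=34): x=2.8000 theta=0.0000
After 4 (thin lens f=-19): x=2.8000 theta=14/95 (≈0.1474)
After 5 (propagate distance d=32 (to screen)): x=714/95 (≈7.5158) theta=14/95 (≈0.1474)
|theta_initial|=0.1000 |theta_final|=14/95 (≈0.1474) -> increased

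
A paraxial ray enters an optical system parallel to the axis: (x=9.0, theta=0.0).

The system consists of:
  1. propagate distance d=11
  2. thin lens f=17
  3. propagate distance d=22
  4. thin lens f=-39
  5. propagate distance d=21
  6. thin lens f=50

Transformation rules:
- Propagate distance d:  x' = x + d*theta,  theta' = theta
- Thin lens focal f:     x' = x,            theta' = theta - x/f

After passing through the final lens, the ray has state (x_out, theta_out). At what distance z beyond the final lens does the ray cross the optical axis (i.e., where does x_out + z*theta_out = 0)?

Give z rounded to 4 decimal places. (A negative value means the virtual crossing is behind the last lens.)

Answer: -51.7576

Derivation:
Initial: x=9.0000 theta=0.0000
After 1 (propagate distance d=11): x=9.0000 theta=0.0000
After 2 (thin lens f=17): x=9.0000 theta=-9/17 (≈-0.5294)
After 3 (propagate distance d=22): x=-45/17 (≈-2.6471) theta=-9/17 (≈-0.5294)
After 4 (thin lens f=-39): x=-45/17 (≈-2.6471) theta=-132/221 (≈-0.5973)
After 5 (propagate distance d=21): x=-3357/221 (≈-15.1900) theta=-132/221 (≈-0.5973)
After 6 (thin lens f=50): x=-3357/221 (≈-15.1900) theta=-3243/11050 (≈-0.2935)
z_focus = -x_out/theta_out = -(-3357/221)/(-3243/11050) = -55950/1081 ≈ -51.7576
Rounded to 4 decimal places: z = -51.7576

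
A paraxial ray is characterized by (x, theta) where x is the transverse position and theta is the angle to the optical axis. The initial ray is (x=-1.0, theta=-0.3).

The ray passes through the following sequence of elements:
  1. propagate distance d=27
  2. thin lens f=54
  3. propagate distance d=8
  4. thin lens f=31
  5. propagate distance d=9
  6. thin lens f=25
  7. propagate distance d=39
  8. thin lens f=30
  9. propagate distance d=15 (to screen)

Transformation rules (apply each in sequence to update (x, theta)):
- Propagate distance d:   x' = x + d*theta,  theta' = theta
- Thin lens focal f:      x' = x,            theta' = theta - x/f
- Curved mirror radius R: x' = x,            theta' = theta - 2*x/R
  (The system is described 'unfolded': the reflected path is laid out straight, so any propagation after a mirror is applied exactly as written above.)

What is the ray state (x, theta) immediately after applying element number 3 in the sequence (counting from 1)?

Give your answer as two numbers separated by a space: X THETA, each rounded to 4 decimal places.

Answer: -10.1519 -0.1315

Derivation:
Initial: x=-1.0000 theta=-0.3000
After 1 (propagate distance d=27): x=-9.1000 theta=-0.3000
After 2 (thin lens f=54): x=-9.1000 theta=-71/540 (≈-0.1315)
After 3 (propagate distance d=8): x=-2741/270 (≈-10.1519) theta=-71/540 (≈-0.1315)
Rounded to 4 decimal places: x = -10.1519, theta = -0.1315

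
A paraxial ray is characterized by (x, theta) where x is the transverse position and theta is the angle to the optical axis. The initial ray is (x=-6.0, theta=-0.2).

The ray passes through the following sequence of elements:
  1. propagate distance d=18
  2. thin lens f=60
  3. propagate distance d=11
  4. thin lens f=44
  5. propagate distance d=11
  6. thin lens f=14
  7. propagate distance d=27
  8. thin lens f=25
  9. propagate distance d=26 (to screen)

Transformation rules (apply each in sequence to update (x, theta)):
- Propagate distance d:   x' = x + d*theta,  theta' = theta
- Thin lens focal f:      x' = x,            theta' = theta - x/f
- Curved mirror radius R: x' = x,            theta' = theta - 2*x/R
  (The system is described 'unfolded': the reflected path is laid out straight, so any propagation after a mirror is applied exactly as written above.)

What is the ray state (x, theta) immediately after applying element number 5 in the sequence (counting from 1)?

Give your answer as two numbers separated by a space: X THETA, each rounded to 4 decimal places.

Answer: -7.9700 0.1882

Derivation:
Initial: x=-6.0000 theta=-0.2000
After 1 (propagate distance d=18): x=-9.6000 theta=-0.2000
After 2 (thin lens f=60): x=-9.6000 theta=-0.0400
After 3 (propagate distance d=11): x=-10.0400 theta=-0.0400
After 4 (thin lens f=44): x=-10.0400 theta=207/1100 (≈0.1882)
After 5 (propagate distance d=11): x=-7.9700 theta=207/1100 (≈0.1882)
Rounded to 4 decimal places: x = -7.9700, theta = 0.1882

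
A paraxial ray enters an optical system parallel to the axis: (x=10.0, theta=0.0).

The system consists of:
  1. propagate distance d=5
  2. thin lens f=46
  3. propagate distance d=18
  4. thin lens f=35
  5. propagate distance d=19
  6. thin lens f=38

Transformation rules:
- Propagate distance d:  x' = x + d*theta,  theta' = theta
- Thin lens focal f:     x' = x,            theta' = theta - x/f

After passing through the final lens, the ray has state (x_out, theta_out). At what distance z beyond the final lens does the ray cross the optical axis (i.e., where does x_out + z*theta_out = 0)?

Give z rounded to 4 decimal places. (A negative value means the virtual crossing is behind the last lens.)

Answer: -3.7878

Derivation:
Initial: x=10.0000 theta=0.0000
After 1 (propagate distance d=5): x=10.0000 theta=0.0000
After 2 (thin lens f=46): x=10.0000 theta=-5/23 (≈-0.2174)
After 3 (propagate distance d=18): x=140/23 (≈6.0870) theta=-5/23 (≈-0.2174)
After 4 (thin lens f=35): x=140/23 (≈6.0870) theta=-9/23 (≈-0.3913)
After 5 (propagate distance d=19): x=-31/23 (≈-1.3478) theta=-9/23 (≈-0.3913)
After 6 (thin lens f=38): x=-31/23 (≈-1.3478) theta=-311/874 (≈-0.3558)
z_focus = -x_out/theta_out = -(-31/23)/(-311/874) = -1178/311 ≈ -3.7878
Rounded to 4 decimal places: z = -3.7878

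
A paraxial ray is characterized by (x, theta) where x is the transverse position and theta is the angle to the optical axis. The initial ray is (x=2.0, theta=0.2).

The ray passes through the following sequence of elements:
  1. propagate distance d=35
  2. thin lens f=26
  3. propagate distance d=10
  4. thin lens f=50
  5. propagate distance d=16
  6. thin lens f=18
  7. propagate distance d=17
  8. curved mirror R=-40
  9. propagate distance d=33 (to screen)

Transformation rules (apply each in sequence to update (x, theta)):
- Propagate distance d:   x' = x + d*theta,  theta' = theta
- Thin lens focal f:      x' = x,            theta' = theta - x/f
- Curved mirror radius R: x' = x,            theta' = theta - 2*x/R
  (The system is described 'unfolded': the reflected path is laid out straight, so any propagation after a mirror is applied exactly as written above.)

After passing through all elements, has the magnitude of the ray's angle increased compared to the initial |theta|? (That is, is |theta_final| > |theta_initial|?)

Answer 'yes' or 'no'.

Initial: x=2.0000 theta=0.2000
After 1 (propagate distance d=35): x=9.0000 theta=0.2000
After 2 (thin lens f=26): x=9.0000 theta=-19/130 (≈-0.1462)
After 3 (propagate distance d=10): x=98/13 (≈7.5385) theta=-19/130 (≈-0.1462)
After 4 (thin lens f=50): x=98/13 (≈7.5385) theta=-193/650 (≈-0.2969)
After 5 (propagate distance d=16): x=906/325 (≈2.7877) theta=-193/650 (≈-0.2969)
After 6 (thin lens f=18): x=906/325 (≈2.7877) theta=-881/1950 (≈-0.4518)
After 7 (propagate distance d=17): x=-9541/1950 (≈-4.8928) theta=-881/1950 (≈-0.4518)
After 8 (curved mirror R=-40): x=-9541/1950 (≈-4.8928) theta=-27161/39000 (≈-0.6964)
After 9 (propagate distance d=33 (to screen)): x=-1087133/39000 (≈-27.8752) theta=-27161/39000 (≈-0.6964)
|theta_initial|=0.2000 |theta_final|=27161/39000 (≈0.6964) -> increased

Answer: yes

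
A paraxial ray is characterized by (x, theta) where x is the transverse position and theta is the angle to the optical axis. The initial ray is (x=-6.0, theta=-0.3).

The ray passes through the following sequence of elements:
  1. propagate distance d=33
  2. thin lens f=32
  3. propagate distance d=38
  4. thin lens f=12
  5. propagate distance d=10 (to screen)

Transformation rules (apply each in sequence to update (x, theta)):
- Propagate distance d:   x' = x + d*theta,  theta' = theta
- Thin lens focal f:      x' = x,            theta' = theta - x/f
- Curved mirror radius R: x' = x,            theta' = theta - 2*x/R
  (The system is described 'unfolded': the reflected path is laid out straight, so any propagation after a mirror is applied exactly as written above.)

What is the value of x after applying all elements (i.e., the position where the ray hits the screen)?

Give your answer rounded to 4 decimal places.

Answer: 0.5656

Derivation:
Initial: x=-6.0000 theta=-0.3000
After 1 (propagate distance d=33): x=-15.9000 theta=-0.3000
After 2 (thin lens f=32): x=-15.9000 theta=63/320 (≈0.1969)
After 3 (propagate distance d=38): x=-1347/160 (≈-8.4188) theta=63/320 (≈0.1969)
After 4 (thin lens f=12): x=-1347/160 (≈-8.4188) theta=115/128 (≈0.8984)
After 5 (propagate distance d=10 (to screen)): x=181/320 (≈0.5656) theta=115/128 (≈0.8984)
Rounded to 4 decimal places: x = 0.5656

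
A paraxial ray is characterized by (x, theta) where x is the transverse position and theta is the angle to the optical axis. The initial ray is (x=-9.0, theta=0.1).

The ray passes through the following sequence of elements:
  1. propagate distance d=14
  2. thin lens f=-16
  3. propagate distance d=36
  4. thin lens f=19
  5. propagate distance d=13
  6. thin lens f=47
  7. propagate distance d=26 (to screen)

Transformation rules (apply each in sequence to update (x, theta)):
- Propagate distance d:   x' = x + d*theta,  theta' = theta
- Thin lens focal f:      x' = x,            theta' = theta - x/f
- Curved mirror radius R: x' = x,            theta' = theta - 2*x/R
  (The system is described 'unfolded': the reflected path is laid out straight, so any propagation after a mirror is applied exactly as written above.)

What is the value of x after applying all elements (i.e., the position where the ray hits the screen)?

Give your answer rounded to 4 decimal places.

Answer: 13.9683

Derivation:
Initial: x=-9.0000 theta=0.1000
After 1 (propagate distance d=14): x=-7.6000 theta=0.1000
After 2 (thin lens f=-16): x=-7.6000 theta=-0.3750
After 3 (propagate distance d=36): x=-21.1000 theta=-0.3750
After 4 (thin lens f=19): x=-21.1000 theta=559/760 (≈0.7355)
After 5 (propagate distance d=13): x=-8769/760 (≈-11.5382) theta=559/760 (≈0.7355)
After 6 (thin lens f=47): x=-8769/760 (≈-11.5382) theta=17521/17860 (≈0.9810)
After 7 (propagate distance d=26 (to screen)): x=498949/35720 (≈13.9683) theta=17521/17860 (≈0.9810)
Rounded to 4 decimal places: x = 13.9683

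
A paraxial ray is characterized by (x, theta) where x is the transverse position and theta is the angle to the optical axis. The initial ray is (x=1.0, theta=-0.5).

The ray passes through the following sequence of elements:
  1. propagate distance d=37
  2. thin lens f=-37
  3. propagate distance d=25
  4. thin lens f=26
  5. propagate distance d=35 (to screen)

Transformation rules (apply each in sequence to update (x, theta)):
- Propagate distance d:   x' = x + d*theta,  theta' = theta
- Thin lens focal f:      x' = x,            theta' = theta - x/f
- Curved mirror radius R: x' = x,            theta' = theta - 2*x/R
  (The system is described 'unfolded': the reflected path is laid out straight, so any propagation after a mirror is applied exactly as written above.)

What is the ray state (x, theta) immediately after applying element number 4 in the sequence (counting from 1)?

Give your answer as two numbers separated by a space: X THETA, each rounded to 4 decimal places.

Answer: -41.8243 0.6357

Derivation:
Initial: x=1.0000 theta=-0.5000
After 1 (propagate distance d=37): x=-17.5000 theta=-0.5000
After 2 (thin lens f=-37): x=-17.5000 theta=-36/37 (≈-0.9730)
After 3 (propagate distance d=25): x=-3095/74 (≈-41.8243) theta=-36/37 (≈-0.9730)
After 4 (thin lens f=26): x=-3095/74 (≈-41.8243) theta=1223/1924 (≈0.6357)
Rounded to 4 decimal places: x = -41.8243, theta = 0.6357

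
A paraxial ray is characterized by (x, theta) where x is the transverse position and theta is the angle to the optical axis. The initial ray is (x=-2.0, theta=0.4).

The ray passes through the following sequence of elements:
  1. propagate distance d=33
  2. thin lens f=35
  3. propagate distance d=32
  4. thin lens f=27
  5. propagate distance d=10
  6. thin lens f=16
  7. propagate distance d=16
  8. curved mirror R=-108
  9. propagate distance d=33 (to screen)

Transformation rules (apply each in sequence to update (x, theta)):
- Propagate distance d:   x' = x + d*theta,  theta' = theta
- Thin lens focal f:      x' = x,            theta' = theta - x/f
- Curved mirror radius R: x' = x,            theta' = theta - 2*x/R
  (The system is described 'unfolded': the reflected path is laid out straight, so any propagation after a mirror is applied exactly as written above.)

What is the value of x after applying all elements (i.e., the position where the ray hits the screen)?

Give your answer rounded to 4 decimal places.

Answer: -44.7716

Derivation:
Initial: x=-2.0000 theta=0.4000
After 1 (propagate distance d=33): x=11.2000 theta=0.4000
After 2 (thin lens f=35): x=11.2000 theta=0.0800
After 3 (propagate distance d=32): x=13.7600 theta=0.0800
After 4 (thin lens f=27): x=13.7600 theta=-58/135 (≈-0.4296)
After 5 (propagate distance d=10): x=6388/675 (≈9.4637) theta=-58/135 (≈-0.4296)
After 6 (thin lens f=16): x=6388/675 (≈9.4637) theta=-919/900 (≈-1.0211)
After 7 (propagate distance d=16): x=-928/135 (≈-6.8741) theta=-919/900 (≈-1.0211)
After 8 (curved mirror R=-108): x=-928/135 (≈-6.8741) theta=-83719/72900 (≈-1.1484)
After 9 (propagate distance d=33 (to screen)): x=-1087949/24300 (≈-44.7716) theta=-83719/72900 (≈-1.1484)
Rounded to 4 decimal places: x = -44.7716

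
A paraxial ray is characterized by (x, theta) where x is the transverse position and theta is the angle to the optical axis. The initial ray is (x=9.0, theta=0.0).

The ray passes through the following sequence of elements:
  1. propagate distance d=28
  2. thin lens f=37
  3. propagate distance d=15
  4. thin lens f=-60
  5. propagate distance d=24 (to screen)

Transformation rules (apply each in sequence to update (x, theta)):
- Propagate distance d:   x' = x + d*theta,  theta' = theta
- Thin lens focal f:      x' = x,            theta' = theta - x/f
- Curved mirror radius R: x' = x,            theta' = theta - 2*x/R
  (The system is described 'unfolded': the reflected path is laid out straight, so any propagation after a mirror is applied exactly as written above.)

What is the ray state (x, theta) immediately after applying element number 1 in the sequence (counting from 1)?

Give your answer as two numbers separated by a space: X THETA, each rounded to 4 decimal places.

Initial: x=9.0000 theta=0.0000
After 1 (propagate distance d=28): x=9.0000 theta=0.0000
Rounded to 4 decimal places: x = 9.0000, theta = 0.0000

Answer: 9.0000 0.0000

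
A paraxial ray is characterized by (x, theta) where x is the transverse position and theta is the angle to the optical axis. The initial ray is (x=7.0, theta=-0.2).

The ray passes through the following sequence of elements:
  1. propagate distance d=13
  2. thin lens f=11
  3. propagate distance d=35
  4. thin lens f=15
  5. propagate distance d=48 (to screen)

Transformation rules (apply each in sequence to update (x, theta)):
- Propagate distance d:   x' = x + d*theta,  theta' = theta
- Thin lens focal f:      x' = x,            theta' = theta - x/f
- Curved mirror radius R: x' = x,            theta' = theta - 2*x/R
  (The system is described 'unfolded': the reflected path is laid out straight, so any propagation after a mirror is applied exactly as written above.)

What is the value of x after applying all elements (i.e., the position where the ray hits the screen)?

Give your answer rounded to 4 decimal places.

Initial: x=7.0000 theta=-0.2000
After 1 (propagate distance d=13): x=4.4000 theta=-0.2000
After 2 (thin lens f=11): x=4.4000 theta=-0.6000
After 3 (propagate distance d=35): x=-16.6000 theta=-0.6000
After 4 (thin lens f=15): x=-16.6000 theta=38/75 (≈0.5067)
After 5 (propagate distance d=48 (to screen)): x=7.7200 theta=38/75 (≈0.5067)
Rounded to 4 decimal places: x = 7.7200

Answer: 7.7200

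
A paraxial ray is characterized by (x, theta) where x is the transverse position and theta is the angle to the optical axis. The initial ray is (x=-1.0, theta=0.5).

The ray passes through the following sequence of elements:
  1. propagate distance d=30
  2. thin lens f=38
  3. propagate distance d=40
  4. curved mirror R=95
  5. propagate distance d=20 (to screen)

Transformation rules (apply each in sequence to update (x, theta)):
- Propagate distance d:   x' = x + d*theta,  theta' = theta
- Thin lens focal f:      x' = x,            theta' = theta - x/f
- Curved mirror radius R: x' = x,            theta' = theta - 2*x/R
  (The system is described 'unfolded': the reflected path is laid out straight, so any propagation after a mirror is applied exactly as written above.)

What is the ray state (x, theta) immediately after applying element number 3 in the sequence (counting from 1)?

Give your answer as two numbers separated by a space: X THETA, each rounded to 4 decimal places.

Answer: 19.2632 0.1316

Derivation:
Initial: x=-1.0000 theta=0.5000
After 1 (propagate distance d=30): x=14.0000 theta=0.5000
After 2 (thin lens f=38): x=14.0000 theta=5/38 (≈0.1316)
After 3 (propagate distance d=40): x=366/19 (≈19.2632) theta=5/38 (≈0.1316)
Rounded to 4 decimal places: x = 19.2632, theta = 0.1316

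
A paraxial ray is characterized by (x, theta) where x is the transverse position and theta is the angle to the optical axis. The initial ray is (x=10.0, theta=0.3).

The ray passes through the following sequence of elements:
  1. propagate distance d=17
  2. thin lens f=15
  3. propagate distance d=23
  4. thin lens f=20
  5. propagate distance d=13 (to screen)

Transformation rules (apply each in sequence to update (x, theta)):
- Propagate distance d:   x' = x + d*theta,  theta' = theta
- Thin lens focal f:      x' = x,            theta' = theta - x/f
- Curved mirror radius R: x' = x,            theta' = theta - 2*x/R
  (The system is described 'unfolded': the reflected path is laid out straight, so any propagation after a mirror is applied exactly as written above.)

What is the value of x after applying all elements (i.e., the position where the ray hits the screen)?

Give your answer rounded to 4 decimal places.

Initial: x=10.0000 theta=0.3000
After 1 (propagate distance d=17): x=15.1000 theta=0.3000
After 2 (thin lens f=15): x=15.1000 theta=-53/75 (≈-0.7067)
After 3 (propagate distance d=23): x=-173/150 (≈-1.1533) theta=-53/75 (≈-0.7067)
After 4 (thin lens f=20): x=-173/150 (≈-1.1533) theta=-0.6490
After 5 (propagate distance d=13 (to screen)): x=-28771/3000 (≈-9.5903) theta=-0.6490
Rounded to 4 decimal places: x = -9.5903

Answer: -9.5903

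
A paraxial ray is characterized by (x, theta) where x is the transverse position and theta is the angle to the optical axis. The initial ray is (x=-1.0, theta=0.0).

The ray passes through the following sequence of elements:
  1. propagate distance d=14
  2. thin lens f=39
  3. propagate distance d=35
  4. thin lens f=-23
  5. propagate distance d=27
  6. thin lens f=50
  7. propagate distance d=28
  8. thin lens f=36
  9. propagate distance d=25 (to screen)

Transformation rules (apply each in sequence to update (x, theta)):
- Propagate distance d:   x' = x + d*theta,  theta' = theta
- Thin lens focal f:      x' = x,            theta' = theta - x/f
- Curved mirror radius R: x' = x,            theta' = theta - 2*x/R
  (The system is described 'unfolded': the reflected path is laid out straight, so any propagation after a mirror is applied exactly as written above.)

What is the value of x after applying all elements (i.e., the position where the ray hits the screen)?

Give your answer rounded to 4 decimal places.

Initial: x=-1.0000 theta=0.0000
After 1 (propagate distance d=14): x=-1.0000 theta=0.0000
After 2 (thin lens f=39): x=-1.0000 theta=1/39 (≈0.0256)
After 3 (propagate distance d=35): x=-4/39 (≈-0.1026) theta=1/39 (≈0.0256)
After 4 (thin lens f=-23): x=-4/39 (≈-0.1026) theta=19/897 (≈0.0212)
After 5 (propagate distance d=27): x=421/897 (≈0.4693) theta=19/897 (≈0.0212)
After 6 (thin lens f=50): x=421/897 (≈0.4693) theta=23/1950 (≈0.0118)
After 7 (propagate distance d=28): x=5977/7475 (≈0.7996) theta=23/1950 (≈0.0118)
After 8 (thin lens f=36): x=5977/7475 (≈0.7996) theta=-2803/269100 (≈-0.0104)
After 9 (propagate distance d=25 (to screen)): x=145097/269100 (≈0.5392) theta=-2803/269100 (≈-0.0104)
Rounded to 4 decimal places: x = 0.5392

Answer: 0.5392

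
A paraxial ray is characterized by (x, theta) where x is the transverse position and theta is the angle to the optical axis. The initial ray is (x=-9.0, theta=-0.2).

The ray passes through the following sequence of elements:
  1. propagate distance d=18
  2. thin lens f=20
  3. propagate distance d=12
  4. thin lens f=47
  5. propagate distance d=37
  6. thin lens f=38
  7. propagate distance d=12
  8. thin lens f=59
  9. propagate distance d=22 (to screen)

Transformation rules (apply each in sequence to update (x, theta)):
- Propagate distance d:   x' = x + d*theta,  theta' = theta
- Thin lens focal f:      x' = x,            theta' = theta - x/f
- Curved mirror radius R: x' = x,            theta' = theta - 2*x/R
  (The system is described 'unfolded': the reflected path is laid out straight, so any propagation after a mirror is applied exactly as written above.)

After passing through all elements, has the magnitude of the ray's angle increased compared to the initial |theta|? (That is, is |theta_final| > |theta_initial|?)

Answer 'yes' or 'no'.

Initial: x=-9.0000 theta=-0.2000
After 1 (propagate distance d=18): x=-12.6000 theta=-0.2000
After 2 (thin lens f=20): x=-12.6000 theta=0.4300
After 3 (propagate distance d=12): x=-7.4400 theta=0.4300
After 4 (thin lens f=47): x=-7.4400 theta=553/940 (≈0.5883)
After 5 (propagate distance d=37): x=67337/4700 (≈14.3270) theta=553/940 (≈0.5883)
After 6 (thin lens f=38): x=67337/4700 (≈14.3270) theta=37733/178600 (≈0.2113)
After 7 (propagate distance d=12): x=1505801/89300 (≈16.8623) theta=37733/178600 (≈0.2113)
After 8 (thin lens f=59): x=1505801/89300 (≈16.8623) theta=-157071/2107480 (≈-0.0745)
After 9 (propagate distance d=22 (to screen)): x=40101677/2634350 (≈15.2226) theta=-157071/2107480 (≈-0.0745)
|theta_initial|=0.2000 |theta_final|=157071/2107480 (≈0.0745) -> not increased

Answer: no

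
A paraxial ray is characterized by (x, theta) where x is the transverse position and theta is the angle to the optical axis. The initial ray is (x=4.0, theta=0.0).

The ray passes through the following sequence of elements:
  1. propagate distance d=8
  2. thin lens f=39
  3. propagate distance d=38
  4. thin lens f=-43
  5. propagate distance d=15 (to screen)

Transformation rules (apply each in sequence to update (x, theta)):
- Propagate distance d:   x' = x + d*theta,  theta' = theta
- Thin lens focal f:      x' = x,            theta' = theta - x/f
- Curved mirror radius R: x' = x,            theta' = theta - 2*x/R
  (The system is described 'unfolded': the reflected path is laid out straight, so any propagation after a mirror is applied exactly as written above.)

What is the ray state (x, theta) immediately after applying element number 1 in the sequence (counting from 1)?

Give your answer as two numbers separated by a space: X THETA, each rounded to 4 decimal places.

Initial: x=4.0000 theta=0.0000
After 1 (propagate distance d=8): x=4.0000 theta=0.0000
Rounded to 4 decimal places: x = 4.0000, theta = 0.0000

Answer: 4.0000 0.0000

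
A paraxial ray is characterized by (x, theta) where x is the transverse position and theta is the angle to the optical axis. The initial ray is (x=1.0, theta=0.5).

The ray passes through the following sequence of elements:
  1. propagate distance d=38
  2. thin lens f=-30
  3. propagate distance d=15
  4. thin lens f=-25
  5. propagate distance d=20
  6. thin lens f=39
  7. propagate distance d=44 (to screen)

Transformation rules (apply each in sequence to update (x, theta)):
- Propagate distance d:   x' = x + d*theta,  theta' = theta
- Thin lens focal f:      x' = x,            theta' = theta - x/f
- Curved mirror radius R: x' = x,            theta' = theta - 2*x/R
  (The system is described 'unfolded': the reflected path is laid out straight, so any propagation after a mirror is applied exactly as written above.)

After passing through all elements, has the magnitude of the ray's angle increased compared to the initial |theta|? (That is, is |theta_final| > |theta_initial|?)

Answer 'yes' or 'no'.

Initial: x=1.0000 theta=0.5000
After 1 (propagate distance d=38): x=20.0000 theta=0.5000
After 2 (thin lens f=-30): x=20.0000 theta=7/6 (≈1.1667)
After 3 (propagate distance d=15): x=37.5000 theta=7/6 (≈1.1667)
After 4 (thin lens f=-25): x=37.5000 theta=8/3 (≈2.6667)
After 5 (propagate distance d=20): x=545/6 (≈90.8333) theta=8/3 (≈2.6667)
After 6 (thin lens f=39): x=545/6 (≈90.8333) theta=79/234 (≈0.3376)
After 7 (propagate distance d=44 (to screen)): x=24731/234 (≈105.6880) theta=79/234 (≈0.3376)
|theta_initial|=0.5000 |theta_final|=79/234 (≈0.3376) -> not increased

Answer: no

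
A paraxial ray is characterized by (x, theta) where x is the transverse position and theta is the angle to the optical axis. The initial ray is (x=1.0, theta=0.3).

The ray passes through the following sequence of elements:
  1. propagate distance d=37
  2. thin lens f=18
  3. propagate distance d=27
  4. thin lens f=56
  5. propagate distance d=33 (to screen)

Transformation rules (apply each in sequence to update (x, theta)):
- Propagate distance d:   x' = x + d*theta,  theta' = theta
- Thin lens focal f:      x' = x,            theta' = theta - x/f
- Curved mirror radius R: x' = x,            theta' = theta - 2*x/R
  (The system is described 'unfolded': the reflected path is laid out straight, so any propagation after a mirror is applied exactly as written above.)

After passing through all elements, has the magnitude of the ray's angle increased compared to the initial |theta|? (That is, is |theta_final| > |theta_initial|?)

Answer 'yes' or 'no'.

Initial: x=1.0000 theta=0.3000
After 1 (propagate distance d=37): x=12.1000 theta=0.3000
After 2 (thin lens f=18): x=12.1000 theta=-67/180 (≈-0.3722)
After 3 (propagate distance d=27): x=2.0500 theta=-67/180 (≈-0.3722)
After 4 (thin lens f=56): x=2.0500 theta=-4121/10080 (≈-0.4088)
After 5 (propagate distance d=33 (to screen)): x=-38443/3360 (≈-11.4414) theta=-4121/10080 (≈-0.4088)
|theta_initial|=0.3000 |theta_final|=4121/10080 (≈0.4088) -> increased

Answer: yes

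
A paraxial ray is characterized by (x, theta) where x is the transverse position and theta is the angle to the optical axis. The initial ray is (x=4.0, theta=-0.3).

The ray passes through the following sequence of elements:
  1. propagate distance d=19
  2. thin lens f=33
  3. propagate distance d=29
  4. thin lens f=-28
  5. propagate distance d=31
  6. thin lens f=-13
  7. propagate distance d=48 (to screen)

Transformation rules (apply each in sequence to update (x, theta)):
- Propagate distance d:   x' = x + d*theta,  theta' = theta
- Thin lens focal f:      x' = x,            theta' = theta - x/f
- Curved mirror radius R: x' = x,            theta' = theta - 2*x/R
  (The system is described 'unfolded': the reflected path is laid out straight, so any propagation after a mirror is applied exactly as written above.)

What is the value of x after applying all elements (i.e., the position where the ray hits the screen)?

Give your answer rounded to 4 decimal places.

Answer: -151.3972

Derivation:
Initial: x=4.0000 theta=-0.3000
After 1 (propagate distance d=19): x=-1.7000 theta=-0.3000
After 2 (thin lens f=33): x=-1.7000 theta=-41/165 (≈-0.2485)
After 3 (propagate distance d=29): x=-2939/330 (≈-8.9061) theta=-41/165 (≈-0.2485)
After 4 (thin lens f=-28): x=-2939/330 (≈-8.9061) theta=-349/616 (≈-0.5666)
After 5 (propagate distance d=31): x=-244577/9240 (≈-26.4694) theta=-349/616 (≈-0.5666)
After 6 (thin lens f=-13): x=-244577/9240 (≈-26.4694) theta=-39079/15015 (≈-2.6027)
After 7 (propagate distance d=48 (to screen)): x=-18185837/120120 (≈-151.3972) theta=-39079/15015 (≈-2.6027)
Rounded to 4 decimal places: x = -151.3972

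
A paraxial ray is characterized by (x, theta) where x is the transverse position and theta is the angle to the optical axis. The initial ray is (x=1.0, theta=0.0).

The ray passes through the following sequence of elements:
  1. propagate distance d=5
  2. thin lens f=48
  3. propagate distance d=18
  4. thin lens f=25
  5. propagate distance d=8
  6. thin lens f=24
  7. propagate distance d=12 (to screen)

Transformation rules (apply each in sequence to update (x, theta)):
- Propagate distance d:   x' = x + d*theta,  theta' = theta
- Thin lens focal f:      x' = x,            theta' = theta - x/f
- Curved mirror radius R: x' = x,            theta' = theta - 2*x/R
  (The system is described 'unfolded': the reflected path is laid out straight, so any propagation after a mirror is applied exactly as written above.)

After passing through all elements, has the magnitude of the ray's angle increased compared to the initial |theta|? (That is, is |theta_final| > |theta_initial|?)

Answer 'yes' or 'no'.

Initial: x=1.0000 theta=0.0000
After 1 (propagate distance d=5): x=1.0000 theta=0.0000
After 2 (thin lens f=48): x=1.0000 theta=-1/48 (≈-0.0208)
After 3 (propagate distance d=18): x=0.6250 theta=-1/48 (≈-0.0208)
After 4 (thin lens f=25): x=0.6250 theta=-11/240 (≈-0.0458)
After 5 (propagate distance d=8): x=31/120 (≈0.2583) theta=-11/240 (≈-0.0458)
After 6 (thin lens f=24): x=31/120 (≈0.2583) theta=-163/2880 (≈-0.0566)
After 7 (propagate distance d=12 (to screen)): x=-101/240 (≈-0.4208) theta=-163/2880 (≈-0.0566)
|theta_initial|=0.0000 |theta_final|=163/2880 (≈0.0566) -> increased

Answer: yes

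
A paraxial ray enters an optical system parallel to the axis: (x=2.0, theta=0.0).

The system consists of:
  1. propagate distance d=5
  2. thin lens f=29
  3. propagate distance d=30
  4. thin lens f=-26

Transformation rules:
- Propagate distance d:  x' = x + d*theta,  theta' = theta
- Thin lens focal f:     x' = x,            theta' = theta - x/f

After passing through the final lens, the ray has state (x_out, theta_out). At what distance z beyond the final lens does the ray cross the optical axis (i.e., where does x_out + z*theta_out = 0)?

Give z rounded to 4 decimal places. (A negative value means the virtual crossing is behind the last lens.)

Initial: x=2.0000 theta=0.0000
After 1 (propagate distance d=5): x=2.0000 theta=0.0000
After 2 (thin lens f=29): x=2.0000 theta=-2/29 (≈-0.0690)
After 3 (propagate distance d=30): x=-2/29 (≈-0.0690) theta=-2/29 (≈-0.0690)
After 4 (thin lens f=-26): x=-2/29 (≈-0.0690) theta=-27/377 (≈-0.0716)
z_focus = -x_out/theta_out = -(-2/29)/(-27/377) = -26/27 ≈ -0.9630
Rounded to 4 decimal places: z = -0.9630

Answer: -0.9630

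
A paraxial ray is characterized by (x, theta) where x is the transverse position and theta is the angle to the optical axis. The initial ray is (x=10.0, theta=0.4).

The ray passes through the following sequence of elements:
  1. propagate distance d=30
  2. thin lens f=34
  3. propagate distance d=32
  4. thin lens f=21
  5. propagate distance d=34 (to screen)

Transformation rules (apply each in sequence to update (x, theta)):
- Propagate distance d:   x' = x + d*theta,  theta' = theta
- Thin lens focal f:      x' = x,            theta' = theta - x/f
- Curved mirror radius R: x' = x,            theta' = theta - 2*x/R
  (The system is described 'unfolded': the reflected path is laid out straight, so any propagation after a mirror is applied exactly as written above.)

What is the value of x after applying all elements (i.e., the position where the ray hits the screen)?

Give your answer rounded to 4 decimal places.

Initial: x=10.0000 theta=0.4000
After 1 (propagate distance d=30): x=22.0000 theta=0.4000
After 2 (thin lens f=34): x=22.0000 theta=-21/85 (≈-0.2471)
After 3 (propagate distance d=32): x=1198/85 (≈14.0941) theta=-21/85 (≈-0.2471)
After 4 (thin lens f=21): x=1198/85 (≈14.0941) theta=-1639/1785 (≈-0.9182)
After 5 (propagate distance d=34 (to screen)): x=-30568/1785 (≈-17.1249) theta=-1639/1785 (≈-0.9182)
Rounded to 4 decimal places: x = -17.1249

Answer: -17.1249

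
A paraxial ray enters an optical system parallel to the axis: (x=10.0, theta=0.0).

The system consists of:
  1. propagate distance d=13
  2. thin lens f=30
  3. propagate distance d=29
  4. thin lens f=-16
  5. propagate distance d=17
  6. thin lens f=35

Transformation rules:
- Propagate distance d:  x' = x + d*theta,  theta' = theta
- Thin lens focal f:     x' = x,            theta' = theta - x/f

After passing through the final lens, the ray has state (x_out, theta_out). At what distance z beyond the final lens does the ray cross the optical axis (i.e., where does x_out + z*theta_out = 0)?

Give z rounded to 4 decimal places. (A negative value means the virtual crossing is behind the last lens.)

Answer: -29.2483

Derivation:
Initial: x=10.0000 theta=0.0000
After 1 (propagate distance d=13): x=10.0000 theta=0.0000
After 2 (thin lens f=30): x=10.0000 theta=-1/3 (≈-0.3333)
After 3 (propagate distance d=29): x=1/3 (≈0.3333) theta=-1/3 (≈-0.3333)
After 4 (thin lens f=-16): x=1/3 (≈0.3333) theta=-0.3125
After 5 (propagate distance d=17): x=-239/48 (≈-4.9792) theta=-0.3125
After 6 (thin lens f=35): x=-239/48 (≈-4.9792) theta=-143/840 (≈-0.1702)
z_focus = -x_out/theta_out = -(-239/48)/(-143/840) = -8365/286 ≈ -29.2483
Rounded to 4 decimal places: z = -29.2483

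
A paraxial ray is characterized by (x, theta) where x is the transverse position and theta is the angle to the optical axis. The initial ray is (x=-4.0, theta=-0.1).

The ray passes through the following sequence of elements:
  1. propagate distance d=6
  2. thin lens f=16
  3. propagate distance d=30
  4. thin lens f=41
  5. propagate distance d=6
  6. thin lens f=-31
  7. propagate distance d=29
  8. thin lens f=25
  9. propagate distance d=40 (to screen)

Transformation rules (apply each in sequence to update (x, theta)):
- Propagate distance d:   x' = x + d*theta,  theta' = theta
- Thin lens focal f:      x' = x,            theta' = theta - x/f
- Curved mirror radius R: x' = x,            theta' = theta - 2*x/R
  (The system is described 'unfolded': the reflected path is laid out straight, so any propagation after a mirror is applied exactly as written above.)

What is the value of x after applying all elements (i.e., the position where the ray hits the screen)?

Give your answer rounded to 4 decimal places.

Answer: 3.9306

Derivation:
Initial: x=-4.0000 theta=-0.1000
After 1 (propagate distance d=6): x=-4.6000 theta=-0.1000
After 2 (thin lens f=16): x=-4.6000 theta=0.1875
After 3 (propagate distance d=30): x=1.0250 theta=0.1875
After 4 (thin lens f=41): x=1.0250 theta=0.1625
After 5 (propagate distance d=6): x=2.0000 theta=0.1625
After 6 (thin lens f=-31): x=2.0000 theta=563/2480 (≈0.2270)
After 7 (propagate distance d=29): x=21287/2480 (≈8.5835) theta=563/2480 (≈0.2270)
After 8 (thin lens f=25): x=21287/2480 (≈8.5835) theta=-1803/15500 (≈-0.1163)
After 9 (propagate distance d=40 (to screen)): x=48739/12400 (≈3.9306) theta=-1803/15500 (≈-0.1163)
Rounded to 4 decimal places: x = 3.9306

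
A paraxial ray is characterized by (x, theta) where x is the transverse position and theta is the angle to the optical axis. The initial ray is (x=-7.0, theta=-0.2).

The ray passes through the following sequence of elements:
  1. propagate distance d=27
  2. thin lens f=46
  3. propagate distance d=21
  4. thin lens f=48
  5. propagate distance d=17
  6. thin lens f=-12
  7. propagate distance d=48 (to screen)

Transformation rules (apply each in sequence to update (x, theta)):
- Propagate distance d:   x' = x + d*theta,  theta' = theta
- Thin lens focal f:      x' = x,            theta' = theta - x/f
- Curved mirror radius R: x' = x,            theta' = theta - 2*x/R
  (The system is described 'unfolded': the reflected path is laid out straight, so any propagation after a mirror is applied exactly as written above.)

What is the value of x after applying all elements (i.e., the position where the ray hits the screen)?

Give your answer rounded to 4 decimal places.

Initial: x=-7.0000 theta=-0.2000
After 1 (propagate distance d=27): x=-12.4000 theta=-0.2000
After 2 (thin lens f=46): x=-12.4000 theta=8/115 (≈0.0696)
After 3 (propagate distance d=21): x=-1258/115 (≈-10.9391) theta=8/115 (≈0.0696)
After 4 (thin lens f=48): x=-1258/115 (≈-10.9391) theta=821/2760 (≈0.2975)
After 5 (propagate distance d=17): x=-3247/552 (≈-5.8822) theta=821/2760 (≈0.2975)
After 6 (thin lens f=-12): x=-3247/552 (≈-5.8822) theta=-6383/33120 (≈-0.1927)
After 7 (propagate distance d=48 (to screen)): x=-41767/2760 (≈-15.1330) theta=-6383/33120 (≈-0.1927)
Rounded to 4 decimal places: x = -15.1330

Answer: -15.1330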